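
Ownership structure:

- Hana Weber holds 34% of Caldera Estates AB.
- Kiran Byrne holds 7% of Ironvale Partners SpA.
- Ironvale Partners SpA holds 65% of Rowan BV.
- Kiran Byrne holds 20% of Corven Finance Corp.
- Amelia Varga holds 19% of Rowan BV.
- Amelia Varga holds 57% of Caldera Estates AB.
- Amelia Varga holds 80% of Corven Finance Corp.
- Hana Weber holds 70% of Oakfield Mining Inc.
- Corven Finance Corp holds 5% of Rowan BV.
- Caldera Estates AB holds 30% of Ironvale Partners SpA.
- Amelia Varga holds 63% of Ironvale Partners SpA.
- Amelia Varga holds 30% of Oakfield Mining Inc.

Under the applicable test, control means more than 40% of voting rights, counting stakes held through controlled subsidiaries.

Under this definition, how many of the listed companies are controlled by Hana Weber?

1

Hana holds 70% of Oakfield, so Hana controls Oakfield.
No other company's threshold is met.
Hana controls 1 company.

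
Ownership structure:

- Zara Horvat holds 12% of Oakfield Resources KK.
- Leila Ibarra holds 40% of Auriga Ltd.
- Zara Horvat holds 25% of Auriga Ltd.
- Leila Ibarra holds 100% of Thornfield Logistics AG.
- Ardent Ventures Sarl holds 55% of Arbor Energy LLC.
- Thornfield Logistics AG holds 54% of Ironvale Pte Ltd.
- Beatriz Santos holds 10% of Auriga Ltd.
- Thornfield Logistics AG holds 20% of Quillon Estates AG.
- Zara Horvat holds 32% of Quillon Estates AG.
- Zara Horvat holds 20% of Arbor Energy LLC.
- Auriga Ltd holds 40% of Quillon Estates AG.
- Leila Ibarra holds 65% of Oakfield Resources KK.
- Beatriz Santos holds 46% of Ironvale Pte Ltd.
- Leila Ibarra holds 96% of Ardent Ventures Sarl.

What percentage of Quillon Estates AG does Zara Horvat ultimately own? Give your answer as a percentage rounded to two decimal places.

42.00%

Zara reaches Quillon along 2 paths.
Via Auriga: 25% × 40% = 10%.
Direct stake: 32% = 32%.
Total: 10% + 32% = 42%.
Rounded: 42.00%.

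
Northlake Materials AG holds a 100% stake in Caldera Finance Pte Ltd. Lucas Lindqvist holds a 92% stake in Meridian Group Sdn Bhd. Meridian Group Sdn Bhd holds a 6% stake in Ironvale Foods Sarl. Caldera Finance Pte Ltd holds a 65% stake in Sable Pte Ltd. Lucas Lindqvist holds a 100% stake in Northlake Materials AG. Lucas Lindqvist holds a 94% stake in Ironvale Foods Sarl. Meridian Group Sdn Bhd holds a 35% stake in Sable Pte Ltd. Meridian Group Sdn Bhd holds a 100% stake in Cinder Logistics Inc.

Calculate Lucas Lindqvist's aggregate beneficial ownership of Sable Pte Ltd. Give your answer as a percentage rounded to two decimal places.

97.20%

Lucas reaches Sable along 2 paths.
Via Meridian: 92% × 35% = 32.2%.
Via Northlake → Caldera: 100% × 100% × 65% = 65%.
Total: 32.2% + 65% = 97.2%.
Rounded: 97.20%.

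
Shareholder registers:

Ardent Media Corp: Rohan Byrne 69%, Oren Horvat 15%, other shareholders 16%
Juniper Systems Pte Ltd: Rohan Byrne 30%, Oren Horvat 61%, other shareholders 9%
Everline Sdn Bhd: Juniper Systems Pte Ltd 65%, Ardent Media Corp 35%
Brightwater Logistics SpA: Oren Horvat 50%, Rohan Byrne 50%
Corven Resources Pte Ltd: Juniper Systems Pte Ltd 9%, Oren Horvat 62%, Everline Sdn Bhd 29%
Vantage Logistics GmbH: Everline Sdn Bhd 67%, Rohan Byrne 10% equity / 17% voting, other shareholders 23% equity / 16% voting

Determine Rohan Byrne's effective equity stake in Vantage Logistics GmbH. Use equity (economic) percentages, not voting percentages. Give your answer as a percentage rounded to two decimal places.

39.25%

Rohan reaches Vantage along 3 paths.
Via Juniper → Everline: 30% × 65% × 67% = 13.065%.
Via Ardent → Everline: 69% × 35% × 67% = 16.1805%.
Direct stake: 10% = 10%.
Total: 13.065% + 16.1805% + 10% = 39.2455%.
Rounded: 39.25%.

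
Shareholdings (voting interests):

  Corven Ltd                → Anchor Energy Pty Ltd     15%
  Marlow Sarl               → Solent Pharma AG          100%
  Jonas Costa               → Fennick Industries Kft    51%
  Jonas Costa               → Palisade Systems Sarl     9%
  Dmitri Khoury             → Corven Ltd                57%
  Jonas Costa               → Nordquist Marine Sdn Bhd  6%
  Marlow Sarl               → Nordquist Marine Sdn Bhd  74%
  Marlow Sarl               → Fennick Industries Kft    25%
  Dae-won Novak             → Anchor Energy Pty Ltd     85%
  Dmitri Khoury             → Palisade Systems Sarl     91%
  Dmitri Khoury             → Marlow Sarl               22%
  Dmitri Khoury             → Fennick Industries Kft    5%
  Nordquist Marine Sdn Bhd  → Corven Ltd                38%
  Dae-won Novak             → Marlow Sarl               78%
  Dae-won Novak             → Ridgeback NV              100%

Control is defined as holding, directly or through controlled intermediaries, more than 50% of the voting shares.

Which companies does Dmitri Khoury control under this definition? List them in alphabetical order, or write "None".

Dmitri holds 91% of Palisade, so Dmitri controls Palisade.
Dmitri holds 57% of Corven, so Dmitri controls Corven.
No other company's threshold is met.

Corven Ltd, Palisade Systems Sarl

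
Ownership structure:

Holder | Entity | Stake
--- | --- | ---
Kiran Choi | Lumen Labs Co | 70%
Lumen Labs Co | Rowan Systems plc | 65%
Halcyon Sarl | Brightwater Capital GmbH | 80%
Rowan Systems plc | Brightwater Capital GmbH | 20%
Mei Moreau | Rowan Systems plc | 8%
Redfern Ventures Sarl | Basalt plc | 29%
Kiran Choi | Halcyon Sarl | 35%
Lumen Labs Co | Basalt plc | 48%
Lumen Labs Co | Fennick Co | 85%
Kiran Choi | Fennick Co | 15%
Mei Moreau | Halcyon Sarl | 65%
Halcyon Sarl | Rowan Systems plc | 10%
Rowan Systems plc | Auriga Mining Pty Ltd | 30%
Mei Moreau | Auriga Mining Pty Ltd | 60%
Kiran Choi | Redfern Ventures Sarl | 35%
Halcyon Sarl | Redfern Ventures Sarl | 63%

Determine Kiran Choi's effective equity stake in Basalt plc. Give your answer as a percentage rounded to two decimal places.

50.14%

Kiran reaches Basalt along 3 paths.
Via Lumen: 70% × 48% = 33.6%.
Via Halcyon → Redfern: 35% × 63% × 29% = 6.3945%.
Via Redfern: 35% × 29% = 10.15%.
Total: 33.6% + 6.3945% + 10.15% = 50.1445%.
Rounded: 50.14%.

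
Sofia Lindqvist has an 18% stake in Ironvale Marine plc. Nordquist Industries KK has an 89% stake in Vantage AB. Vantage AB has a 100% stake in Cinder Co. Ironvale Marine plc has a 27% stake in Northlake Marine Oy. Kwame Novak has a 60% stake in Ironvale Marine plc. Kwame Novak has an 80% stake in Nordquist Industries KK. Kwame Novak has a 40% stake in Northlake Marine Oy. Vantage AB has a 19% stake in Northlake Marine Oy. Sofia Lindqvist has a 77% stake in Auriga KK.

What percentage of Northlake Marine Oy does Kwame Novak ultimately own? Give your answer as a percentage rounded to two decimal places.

Kwame reaches Northlake along 3 paths.
Via Nordquist → Vantage: 80% × 89% × 19% = 13.528%.
Via Ironvale: 60% × 27% = 16.2%.
Direct stake: 40% = 40%.
Total: 13.528% + 16.2% + 40% = 69.728%.
Rounded: 69.73%.

69.73%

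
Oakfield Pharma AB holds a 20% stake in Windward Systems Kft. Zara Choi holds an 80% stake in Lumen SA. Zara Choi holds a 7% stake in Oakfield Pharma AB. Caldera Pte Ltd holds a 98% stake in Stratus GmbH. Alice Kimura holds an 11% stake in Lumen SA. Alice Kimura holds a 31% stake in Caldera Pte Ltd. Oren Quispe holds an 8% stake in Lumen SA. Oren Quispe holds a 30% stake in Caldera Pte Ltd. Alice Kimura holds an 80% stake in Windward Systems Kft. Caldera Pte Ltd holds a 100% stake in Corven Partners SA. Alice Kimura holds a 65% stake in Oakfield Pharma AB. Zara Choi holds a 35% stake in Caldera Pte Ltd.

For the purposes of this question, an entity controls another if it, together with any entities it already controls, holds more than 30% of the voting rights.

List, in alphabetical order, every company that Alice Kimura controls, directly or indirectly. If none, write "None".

Alice holds 31% of Caldera, so Alice controls Caldera.
Alice holds 65% of Oakfield, so Alice controls Oakfield.
Caldera holds 100% of Corven, so Alice controls Corven.
Caldera holds 98% of Stratus, so Alice controls Stratus.
Oakfield and Alice together hold 20% + 80% = 100% of Windward, so Alice controls Windward.
No other company's threshold is met.

Caldera Pte Ltd, Corven Partners SA, Oakfield Pharma AB, Stratus GmbH, Windward Systems Kft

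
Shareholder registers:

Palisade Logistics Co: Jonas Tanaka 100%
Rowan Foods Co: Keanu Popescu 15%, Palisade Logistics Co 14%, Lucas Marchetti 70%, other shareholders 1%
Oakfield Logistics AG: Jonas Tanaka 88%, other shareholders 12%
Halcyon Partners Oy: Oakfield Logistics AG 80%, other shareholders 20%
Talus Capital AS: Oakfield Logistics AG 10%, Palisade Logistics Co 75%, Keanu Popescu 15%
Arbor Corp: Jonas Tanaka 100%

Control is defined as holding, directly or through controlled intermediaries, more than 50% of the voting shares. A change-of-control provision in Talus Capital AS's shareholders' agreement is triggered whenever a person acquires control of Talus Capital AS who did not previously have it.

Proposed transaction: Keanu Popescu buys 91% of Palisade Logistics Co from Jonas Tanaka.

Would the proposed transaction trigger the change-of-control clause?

The purchase adds only to Keanu's holdings (Jonas's stake shrinks), so Keanu is the only person who could newly come to control Talus.
Keanu's largest direct stake is 15% in Rowan, which does not meet the threshold, so Keanu controls no company.
In Talus, Keanu's side holds only 15%, not > 50%.
So before the transaction, Keanu does not control Talus.
After the purchase, Keanu holds 91% of Palisade directly, and Jonas's stake falls to 9%.
Keanu holds 91% of Palisade, so Keanu controls Palisade.
Palisade and Keanu together hold 75% + 15% = 90% of Talus, so Keanu controls Talus.
Keanu did not control Talus before and does after, so the clause is triggered.

Yes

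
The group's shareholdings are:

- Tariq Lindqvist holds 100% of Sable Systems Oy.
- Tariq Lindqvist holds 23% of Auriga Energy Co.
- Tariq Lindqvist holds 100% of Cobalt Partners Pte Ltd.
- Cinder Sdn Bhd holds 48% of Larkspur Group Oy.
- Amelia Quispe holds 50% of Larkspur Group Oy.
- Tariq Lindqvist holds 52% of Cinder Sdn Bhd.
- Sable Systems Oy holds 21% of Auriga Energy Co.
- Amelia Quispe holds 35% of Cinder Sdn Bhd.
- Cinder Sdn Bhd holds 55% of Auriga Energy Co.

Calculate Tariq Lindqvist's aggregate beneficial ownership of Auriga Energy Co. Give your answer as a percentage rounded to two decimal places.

Tariq reaches Auriga along 3 paths.
Direct stake: 23% = 23%.
Via Cinder: 52% × 55% = 28.6%.
Via Sable: 100% × 21% = 21%.
Total: 23% + 28.6% + 21% = 72.6%.
Rounded: 72.60%.

72.60%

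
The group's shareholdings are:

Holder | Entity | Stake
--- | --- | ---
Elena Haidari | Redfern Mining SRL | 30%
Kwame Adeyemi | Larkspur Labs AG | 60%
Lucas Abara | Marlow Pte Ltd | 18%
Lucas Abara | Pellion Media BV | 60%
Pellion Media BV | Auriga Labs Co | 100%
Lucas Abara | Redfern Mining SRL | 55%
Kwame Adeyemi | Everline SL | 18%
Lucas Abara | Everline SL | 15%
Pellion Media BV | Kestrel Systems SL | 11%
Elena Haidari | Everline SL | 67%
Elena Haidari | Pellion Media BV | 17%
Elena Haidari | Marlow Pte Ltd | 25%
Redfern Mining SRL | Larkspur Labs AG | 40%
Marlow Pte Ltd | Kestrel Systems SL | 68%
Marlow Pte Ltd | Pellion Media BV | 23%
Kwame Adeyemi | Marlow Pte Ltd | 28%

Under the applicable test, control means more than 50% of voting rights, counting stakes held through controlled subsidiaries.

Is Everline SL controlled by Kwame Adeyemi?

No

Kwame holds 60% of Larkspur, so Kwame controls Larkspur.
In Everline, Kwame's side holds only 18%, not > 50%.
So Kwame does not control Everline.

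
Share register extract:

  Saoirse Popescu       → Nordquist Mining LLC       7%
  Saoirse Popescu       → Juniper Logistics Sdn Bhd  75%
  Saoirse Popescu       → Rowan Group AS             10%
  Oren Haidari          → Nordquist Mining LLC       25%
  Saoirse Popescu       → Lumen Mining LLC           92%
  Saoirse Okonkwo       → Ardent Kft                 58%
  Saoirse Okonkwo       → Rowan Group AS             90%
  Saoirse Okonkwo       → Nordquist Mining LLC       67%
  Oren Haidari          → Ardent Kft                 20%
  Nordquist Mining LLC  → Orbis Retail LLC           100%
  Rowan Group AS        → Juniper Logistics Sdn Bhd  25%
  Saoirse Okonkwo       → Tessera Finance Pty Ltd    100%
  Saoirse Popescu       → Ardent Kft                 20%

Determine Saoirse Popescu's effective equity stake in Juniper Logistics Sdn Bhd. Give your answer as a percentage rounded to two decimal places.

Saoirse Popescu reaches Juniper along 2 paths.
Direct stake: 75% = 75%.
Via Rowan: 10% × 25% = 2.5%.
Total: 75% + 2.5% = 77.5%.
Rounded: 77.50%.

77.50%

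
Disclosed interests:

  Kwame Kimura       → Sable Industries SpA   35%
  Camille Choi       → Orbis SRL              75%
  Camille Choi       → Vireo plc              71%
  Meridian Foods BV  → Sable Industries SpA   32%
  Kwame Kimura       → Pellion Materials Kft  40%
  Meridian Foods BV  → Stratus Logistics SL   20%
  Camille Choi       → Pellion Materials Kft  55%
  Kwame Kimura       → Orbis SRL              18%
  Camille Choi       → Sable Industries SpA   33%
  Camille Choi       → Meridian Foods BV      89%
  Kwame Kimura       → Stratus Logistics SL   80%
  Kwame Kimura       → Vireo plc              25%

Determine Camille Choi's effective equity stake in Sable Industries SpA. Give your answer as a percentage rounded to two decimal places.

Camille reaches Sable along 2 paths.
Via Meridian: 89% × 32% = 28.48%.
Direct stake: 33% = 33%.
Total: 28.48% + 33% = 61.48%.

61.48%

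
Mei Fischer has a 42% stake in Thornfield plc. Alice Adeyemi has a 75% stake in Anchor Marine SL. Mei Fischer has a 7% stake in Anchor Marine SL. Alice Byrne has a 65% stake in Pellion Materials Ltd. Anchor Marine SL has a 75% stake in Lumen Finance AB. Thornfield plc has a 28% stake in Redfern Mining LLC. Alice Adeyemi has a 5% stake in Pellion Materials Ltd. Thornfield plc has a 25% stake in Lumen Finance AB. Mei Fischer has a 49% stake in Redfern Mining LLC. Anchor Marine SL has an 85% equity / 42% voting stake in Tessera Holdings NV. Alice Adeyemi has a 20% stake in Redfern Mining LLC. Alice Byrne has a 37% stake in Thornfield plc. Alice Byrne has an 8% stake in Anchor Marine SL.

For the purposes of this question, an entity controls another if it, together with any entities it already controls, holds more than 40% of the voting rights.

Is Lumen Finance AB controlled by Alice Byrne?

No

Alice Byrne holds 65% of Pellion, so Alice Byrne controls Pellion.
Neither Alice Byrne nor any entity Alice Byrne controls holds any voting interest in Lumen.
So Alice Byrne does not control Lumen.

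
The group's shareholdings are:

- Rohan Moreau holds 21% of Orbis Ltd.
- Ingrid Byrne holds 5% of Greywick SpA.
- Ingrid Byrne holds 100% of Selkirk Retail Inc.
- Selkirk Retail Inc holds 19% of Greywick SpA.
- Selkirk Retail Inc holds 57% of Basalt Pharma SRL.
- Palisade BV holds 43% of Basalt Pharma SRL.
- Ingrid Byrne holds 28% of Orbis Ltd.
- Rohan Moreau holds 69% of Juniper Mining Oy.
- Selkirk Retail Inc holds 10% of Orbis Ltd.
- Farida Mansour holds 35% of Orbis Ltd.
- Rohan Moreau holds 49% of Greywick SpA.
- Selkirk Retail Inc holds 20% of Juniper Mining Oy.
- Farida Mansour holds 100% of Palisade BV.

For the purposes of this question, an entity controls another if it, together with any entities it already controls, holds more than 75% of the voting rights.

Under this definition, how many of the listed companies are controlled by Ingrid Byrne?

1

Ingrid holds 100% of Selkirk, so Ingrid controls Selkirk.
No other company's threshold is met.
Ingrid controls 1 company.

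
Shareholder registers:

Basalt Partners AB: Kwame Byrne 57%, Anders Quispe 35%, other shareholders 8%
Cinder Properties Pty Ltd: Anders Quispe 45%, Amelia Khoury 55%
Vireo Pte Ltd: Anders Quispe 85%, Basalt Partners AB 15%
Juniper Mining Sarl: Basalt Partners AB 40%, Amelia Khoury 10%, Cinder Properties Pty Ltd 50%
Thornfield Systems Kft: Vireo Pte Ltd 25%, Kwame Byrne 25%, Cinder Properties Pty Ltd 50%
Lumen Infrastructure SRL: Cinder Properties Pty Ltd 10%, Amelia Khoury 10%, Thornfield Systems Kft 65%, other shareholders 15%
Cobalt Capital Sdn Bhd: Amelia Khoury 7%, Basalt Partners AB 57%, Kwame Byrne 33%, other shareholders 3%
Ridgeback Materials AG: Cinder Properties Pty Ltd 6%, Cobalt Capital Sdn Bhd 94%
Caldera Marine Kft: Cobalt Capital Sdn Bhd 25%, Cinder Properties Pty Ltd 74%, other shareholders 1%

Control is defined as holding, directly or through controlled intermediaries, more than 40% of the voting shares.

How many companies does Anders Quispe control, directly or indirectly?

6

Anders holds 45% of Cinder, so Anders controls Cinder.
Anders holds 85% of Vireo, so Anders controls Vireo.
Cinder holds 50% of Juniper, so Anders controls Juniper.
Vireo and Cinder together hold 25% + 50% = 75% of Thornfield, so Anders controls Thornfield.
Cinder and Thornfield together hold 10% + 65% = 75% of Lumen, so Anders controls Lumen.
Cinder holds 74% of Caldera, so Anders controls Caldera.
No other company's threshold is met.
Anders controls 6 companies.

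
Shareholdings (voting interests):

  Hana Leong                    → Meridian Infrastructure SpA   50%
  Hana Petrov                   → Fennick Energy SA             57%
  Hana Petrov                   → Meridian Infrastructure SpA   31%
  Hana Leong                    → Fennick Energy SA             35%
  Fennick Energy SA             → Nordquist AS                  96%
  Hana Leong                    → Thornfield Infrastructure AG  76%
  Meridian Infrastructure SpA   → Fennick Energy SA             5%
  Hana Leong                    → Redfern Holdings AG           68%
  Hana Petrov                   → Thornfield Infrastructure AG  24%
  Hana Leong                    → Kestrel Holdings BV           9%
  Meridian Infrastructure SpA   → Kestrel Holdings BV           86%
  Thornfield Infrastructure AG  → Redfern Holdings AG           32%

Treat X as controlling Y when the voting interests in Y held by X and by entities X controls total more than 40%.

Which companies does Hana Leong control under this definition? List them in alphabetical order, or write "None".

Kestrel Holdings BV, Meridian Infrastructure SpA, Redfern Holdings AG, Thornfield Infrastructure AG

Hana Leong holds 76% of Thornfield, so Hana Leong controls Thornfield.
Hana Leong holds 50% of Meridian, so Hana Leong controls Meridian.
Thornfield and Hana Leong together hold 32% + 68% = 100% of Redfern, so Hana Leong controls Redfern.
Hana Leong and Meridian together hold 9% + 86% = 95% of Kestrel, so Hana Leong controls Kestrel.
No other company's threshold is met.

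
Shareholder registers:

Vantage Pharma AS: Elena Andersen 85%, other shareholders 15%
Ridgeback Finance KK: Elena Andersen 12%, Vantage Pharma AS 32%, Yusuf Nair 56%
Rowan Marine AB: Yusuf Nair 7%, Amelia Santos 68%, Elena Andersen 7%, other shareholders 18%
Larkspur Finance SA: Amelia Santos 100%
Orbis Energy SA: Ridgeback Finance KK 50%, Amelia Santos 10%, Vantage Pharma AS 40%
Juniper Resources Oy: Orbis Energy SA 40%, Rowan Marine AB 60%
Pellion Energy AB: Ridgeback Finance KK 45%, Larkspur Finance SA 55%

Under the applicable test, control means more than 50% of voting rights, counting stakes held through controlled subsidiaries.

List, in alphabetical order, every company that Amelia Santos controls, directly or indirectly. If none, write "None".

Amelia holds 68% of Rowan, so Amelia controls Rowan.
Amelia holds 100% of Larkspur, so Amelia controls Larkspur.
Rowan holds 60% of Juniper, so Amelia controls Juniper.
Larkspur holds 55% of Pellion, so Amelia controls Pellion.
No other company's threshold is met.

Juniper Resources Oy, Larkspur Finance SA, Pellion Energy AB, Rowan Marine AB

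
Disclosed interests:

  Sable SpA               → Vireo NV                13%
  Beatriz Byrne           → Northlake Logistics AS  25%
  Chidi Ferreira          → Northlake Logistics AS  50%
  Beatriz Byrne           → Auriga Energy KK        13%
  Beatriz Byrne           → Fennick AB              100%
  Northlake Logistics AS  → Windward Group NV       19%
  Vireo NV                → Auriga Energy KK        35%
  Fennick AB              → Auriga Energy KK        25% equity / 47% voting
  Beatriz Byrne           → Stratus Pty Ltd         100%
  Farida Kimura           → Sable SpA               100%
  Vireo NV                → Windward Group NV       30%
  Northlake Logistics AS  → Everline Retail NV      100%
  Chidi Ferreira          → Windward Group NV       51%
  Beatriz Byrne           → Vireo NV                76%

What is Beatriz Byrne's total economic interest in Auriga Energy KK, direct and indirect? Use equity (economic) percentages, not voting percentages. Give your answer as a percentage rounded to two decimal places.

Beatriz reaches Auriga along 3 paths.
Via Fennick: 100% × 25% = 25%.
Direct stake: 13% = 13%.
Via Vireo: 76% × 35% = 26.6%.
Total: 25% + 13% + 26.6% = 64.6%.
Rounded: 64.60%.

64.60%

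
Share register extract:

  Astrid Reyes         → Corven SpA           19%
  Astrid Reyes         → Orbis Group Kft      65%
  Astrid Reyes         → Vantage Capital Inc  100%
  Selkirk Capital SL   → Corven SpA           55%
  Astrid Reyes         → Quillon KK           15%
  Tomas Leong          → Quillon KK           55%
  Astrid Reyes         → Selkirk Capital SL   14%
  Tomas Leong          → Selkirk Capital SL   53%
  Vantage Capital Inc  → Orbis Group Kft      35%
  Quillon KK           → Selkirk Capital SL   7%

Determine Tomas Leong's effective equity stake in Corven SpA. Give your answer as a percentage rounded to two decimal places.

Tomas reaches Corven along 2 paths.
Via Selkirk: 53% × 55% = 29.15%.
Via Quillon → Selkirk: 55% × 7% × 55% = 2.1175%.
Total: 29.15% + 2.1175% = 31.2675%.
Rounded: 31.27%.

31.27%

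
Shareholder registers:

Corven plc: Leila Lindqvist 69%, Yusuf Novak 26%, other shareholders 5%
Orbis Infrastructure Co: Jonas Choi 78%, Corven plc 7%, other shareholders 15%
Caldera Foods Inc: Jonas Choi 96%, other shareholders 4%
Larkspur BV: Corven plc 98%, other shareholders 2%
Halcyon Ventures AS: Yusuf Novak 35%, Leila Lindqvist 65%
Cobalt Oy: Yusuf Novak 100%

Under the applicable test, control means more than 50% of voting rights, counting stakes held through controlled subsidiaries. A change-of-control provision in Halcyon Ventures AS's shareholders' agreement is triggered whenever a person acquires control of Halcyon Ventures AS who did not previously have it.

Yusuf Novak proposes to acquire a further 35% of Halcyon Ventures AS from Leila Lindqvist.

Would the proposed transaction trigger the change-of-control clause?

The purchase adds only to Yusuf's holdings (Leila's stake shrinks), so Yusuf is the only person who could newly come to control Halcyon.
Yusuf holds 100% of Cobalt, so Yusuf controls Cobalt.
In Halcyon, Yusuf's side holds only 35%, not > 50%.
So before the transaction, Yusuf does not control Halcyon.
After the purchase, Yusuf's direct stake in Halcyon rises to 35% + 35% = 70%, and Leila's stake falls to 30%.
Yusuf holds 70% of Halcyon, so Yusuf controls Halcyon.
Yusuf did not control Halcyon before and does after, so the clause is triggered.

Yes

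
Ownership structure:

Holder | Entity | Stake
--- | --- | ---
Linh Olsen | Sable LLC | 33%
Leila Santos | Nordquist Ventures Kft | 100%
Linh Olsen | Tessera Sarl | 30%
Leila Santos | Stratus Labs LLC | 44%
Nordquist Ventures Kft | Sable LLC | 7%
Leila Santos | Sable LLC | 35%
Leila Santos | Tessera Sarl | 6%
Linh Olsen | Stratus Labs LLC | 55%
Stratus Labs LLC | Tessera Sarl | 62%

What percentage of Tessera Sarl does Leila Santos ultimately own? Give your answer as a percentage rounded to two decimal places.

Leila reaches Tessera along 2 paths.
Via Stratus: 44% × 62% = 27.28%.
Direct stake: 6% = 6%.
Total: 27.28% + 6% = 33.28%.

33.28%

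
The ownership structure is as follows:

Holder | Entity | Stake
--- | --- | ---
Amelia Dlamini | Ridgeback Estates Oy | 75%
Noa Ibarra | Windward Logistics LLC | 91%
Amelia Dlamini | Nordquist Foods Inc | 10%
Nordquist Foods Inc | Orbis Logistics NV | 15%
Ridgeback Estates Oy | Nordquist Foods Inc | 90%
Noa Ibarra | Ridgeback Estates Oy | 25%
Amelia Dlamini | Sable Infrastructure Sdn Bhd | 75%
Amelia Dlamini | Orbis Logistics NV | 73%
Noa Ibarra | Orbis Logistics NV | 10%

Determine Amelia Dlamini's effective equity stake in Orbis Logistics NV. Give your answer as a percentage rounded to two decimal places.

84.63%

Amelia reaches Orbis along 3 paths.
Direct stake: 73% = 73%.
Via Nordquist: 10% × 15% = 1.5%.
Via Ridgeback → Nordquist: 75% × 90% × 15% = 10.125%.
Total: 73% + 1.5% + 10.125% = 84.625%.
Rounded: 84.63%.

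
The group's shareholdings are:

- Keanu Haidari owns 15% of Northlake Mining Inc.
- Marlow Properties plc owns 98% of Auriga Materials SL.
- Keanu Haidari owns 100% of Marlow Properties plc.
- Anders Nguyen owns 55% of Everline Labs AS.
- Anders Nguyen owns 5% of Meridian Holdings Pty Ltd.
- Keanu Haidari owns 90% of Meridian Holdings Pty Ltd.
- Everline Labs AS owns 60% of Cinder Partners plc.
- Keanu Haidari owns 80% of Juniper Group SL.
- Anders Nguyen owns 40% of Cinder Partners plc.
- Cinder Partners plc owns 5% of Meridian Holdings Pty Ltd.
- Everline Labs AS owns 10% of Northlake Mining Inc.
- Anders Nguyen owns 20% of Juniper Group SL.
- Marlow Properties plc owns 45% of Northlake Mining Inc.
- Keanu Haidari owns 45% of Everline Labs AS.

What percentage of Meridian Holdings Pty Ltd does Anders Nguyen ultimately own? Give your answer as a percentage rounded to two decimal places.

Anders reaches Meridian along 3 paths.
Direct stake: 5% = 5%.
Via Everline → Cinder: 55% × 60% × 5% = 1.65%.
Via Cinder: 40% × 5% = 2%.
Total: 5% + 1.65% + 2% = 8.65%.

8.65%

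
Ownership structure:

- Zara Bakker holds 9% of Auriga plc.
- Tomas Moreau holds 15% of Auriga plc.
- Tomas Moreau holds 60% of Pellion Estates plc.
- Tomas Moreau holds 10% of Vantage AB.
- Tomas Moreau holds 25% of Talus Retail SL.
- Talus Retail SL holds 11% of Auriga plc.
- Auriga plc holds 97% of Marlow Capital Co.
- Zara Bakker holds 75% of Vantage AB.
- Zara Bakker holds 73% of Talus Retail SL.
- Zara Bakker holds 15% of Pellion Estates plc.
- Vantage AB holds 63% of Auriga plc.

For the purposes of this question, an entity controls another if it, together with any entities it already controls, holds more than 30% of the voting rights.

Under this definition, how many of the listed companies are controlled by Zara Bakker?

4

Zara holds 73% of Talus, so Zara controls Talus.
Zara holds 75% of Vantage, so Zara controls Vantage.
Vantage and Zara and Talus together hold 63% + 9% + 11% = 83% of Auriga, so Zara controls Auriga.
Auriga holds 97% of Marlow, so Zara controls Marlow.
No other company's threshold is met.
Zara controls 4 companies.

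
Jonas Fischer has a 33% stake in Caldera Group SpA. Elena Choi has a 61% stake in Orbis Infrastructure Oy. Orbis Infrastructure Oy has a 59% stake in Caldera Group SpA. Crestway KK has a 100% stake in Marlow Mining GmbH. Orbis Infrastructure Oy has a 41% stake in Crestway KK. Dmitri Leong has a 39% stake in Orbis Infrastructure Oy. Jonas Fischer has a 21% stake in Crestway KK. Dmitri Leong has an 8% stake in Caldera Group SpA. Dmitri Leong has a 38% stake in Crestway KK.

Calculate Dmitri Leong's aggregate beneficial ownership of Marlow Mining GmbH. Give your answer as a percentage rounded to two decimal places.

53.99%

Dmitri reaches Marlow along 2 paths.
Via Crestway: 38% × 100% = 38%.
Via Orbis → Crestway: 39% × 41% × 100% = 15.99%.
Total: 38% + 15.99% = 53.99%.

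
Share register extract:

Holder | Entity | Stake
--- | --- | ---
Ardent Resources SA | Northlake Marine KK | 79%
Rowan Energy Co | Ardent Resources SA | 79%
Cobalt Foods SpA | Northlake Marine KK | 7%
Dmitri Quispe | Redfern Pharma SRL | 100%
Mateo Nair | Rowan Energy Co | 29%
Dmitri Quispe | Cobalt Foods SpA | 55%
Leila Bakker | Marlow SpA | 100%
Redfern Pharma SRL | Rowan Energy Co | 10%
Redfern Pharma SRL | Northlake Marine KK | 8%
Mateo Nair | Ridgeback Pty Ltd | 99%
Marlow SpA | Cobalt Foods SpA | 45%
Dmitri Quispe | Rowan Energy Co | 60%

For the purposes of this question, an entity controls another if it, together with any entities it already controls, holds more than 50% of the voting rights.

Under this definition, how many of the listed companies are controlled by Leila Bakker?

1

Leila holds 100% of Marlow, so Leila controls Marlow.
No other company's threshold is met.
Leila controls 1 company.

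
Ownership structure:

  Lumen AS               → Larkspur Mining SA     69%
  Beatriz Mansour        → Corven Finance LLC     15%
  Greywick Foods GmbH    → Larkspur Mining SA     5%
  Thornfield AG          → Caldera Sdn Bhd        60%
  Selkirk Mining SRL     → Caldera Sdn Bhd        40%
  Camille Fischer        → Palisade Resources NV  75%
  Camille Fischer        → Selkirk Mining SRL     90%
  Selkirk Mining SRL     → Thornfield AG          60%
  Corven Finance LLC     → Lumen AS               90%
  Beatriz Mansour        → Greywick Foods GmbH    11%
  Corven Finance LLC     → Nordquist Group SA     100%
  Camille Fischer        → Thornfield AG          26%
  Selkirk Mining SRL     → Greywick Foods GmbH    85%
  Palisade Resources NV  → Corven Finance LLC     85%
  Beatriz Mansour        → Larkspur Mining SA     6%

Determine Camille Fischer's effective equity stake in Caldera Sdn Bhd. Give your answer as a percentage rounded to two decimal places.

Camille reaches Caldera along 3 paths.
Via Selkirk: 90% × 40% = 36%.
Via Selkirk → Thornfield: 90% × 60% × 60% = 32.4%.
Via Thornfield: 26% × 60% = 15.6%.
Total: 36% + 32.4% + 15.6% = 84%.
Rounded: 84.00%.

84.00%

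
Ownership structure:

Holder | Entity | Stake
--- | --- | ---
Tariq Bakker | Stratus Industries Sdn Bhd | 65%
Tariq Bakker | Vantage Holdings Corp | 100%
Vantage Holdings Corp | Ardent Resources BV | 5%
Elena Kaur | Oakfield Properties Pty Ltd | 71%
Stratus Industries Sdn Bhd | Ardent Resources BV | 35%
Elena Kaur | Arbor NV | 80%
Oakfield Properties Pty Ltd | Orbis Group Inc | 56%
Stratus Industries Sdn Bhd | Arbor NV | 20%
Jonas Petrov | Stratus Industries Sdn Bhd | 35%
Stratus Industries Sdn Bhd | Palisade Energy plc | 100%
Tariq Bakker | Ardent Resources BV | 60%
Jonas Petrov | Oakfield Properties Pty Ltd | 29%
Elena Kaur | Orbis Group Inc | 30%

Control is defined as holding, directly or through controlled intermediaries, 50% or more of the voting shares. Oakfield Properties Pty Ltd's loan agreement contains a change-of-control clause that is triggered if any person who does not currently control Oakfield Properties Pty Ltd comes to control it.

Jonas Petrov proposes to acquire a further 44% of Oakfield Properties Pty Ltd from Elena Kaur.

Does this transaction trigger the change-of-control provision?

Yes

The purchase adds only to Jonas's holdings (Elena's stake shrinks), so Jonas is the only person who could newly come to control Oakfield.
Jonas's largest direct stake is 35% in Stratus, which does not meet the threshold, so Jonas controls no company.
In Oakfield, Jonas's side holds only 29%, not ≥ 50%.
So before the transaction, Jonas does not control Oakfield.
After the purchase, Jonas's direct stake in Oakfield rises to 29% + 44% = 73%, and Elena's stake falls to 27%.
Jonas holds 73% of Oakfield, so Jonas controls Oakfield.
Jonas did not control Oakfield before and does after, so the clause is triggered.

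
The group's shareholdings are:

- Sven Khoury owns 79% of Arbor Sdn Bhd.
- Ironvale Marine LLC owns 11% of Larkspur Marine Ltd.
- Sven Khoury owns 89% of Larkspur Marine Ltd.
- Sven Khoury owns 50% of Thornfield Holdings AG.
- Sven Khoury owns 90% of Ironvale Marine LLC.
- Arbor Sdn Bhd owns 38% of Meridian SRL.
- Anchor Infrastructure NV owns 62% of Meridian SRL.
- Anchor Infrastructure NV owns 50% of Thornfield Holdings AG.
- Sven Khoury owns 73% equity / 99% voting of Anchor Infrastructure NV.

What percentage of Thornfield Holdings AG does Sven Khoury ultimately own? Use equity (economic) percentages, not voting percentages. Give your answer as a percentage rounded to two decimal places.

86.50%

Sven reaches Thornfield along 2 paths.
Via Anchor: 73% × 50% = 36.5%.
Direct stake: 50% = 50%.
Total: 36.5% + 50% = 86.5%.
Rounded: 86.50%.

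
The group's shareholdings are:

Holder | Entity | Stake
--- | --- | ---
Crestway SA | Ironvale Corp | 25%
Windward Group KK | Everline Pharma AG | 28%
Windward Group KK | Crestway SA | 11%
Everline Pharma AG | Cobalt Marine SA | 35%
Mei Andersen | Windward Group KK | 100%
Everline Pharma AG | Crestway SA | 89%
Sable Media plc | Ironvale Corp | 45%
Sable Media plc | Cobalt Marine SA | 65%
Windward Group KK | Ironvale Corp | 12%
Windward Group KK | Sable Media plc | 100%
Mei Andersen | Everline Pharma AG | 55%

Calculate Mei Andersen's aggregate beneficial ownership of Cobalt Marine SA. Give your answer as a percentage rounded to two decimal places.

94.05%

Mei reaches Cobalt along 3 paths.
Via Windward → Sable: 100% × 100% × 65% = 65%.
Via Windward → Everline: 100% × 28% × 35% = 9.8%.
Via Everline: 55% × 35% = 19.25%.
Total: 65% + 9.8% + 19.25% = 94.05%.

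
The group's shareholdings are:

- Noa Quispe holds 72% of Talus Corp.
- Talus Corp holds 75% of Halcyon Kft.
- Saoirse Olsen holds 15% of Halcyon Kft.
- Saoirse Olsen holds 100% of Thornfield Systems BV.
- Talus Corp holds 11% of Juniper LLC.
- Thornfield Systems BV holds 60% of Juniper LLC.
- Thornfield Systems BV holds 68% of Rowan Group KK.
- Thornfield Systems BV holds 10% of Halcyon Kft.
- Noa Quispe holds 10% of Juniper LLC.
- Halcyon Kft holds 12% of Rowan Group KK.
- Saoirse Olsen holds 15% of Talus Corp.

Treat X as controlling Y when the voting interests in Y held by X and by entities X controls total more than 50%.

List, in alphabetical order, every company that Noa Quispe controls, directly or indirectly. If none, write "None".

Halcyon Kft, Talus Corp

Noa holds 72% of Talus, so Noa controls Talus.
Talus holds 75% of Halcyon, so Noa controls Halcyon.
No other company's threshold is met.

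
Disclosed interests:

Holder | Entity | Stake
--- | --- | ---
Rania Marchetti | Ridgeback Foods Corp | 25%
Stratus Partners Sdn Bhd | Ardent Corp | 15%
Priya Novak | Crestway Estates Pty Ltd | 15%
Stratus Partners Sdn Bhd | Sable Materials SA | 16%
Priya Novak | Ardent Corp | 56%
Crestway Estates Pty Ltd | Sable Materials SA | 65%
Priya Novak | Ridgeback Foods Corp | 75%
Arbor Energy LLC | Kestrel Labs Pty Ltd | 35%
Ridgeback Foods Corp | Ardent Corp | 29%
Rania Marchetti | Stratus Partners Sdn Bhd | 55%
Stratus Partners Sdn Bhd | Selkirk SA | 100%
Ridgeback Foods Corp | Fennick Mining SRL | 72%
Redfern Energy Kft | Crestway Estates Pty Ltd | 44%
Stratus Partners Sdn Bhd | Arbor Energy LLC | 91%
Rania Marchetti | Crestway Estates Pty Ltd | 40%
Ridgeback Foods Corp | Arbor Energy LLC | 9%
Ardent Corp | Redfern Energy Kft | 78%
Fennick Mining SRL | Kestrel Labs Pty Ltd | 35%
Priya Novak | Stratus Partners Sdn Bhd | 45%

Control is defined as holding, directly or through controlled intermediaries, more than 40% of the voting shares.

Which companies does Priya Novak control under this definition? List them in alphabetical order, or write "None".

Arbor Energy LLC, Ardent Corp, Crestway Estates Pty Ltd, Fennick Mining SRL, Kestrel Labs Pty Ltd, Redfern Energy Kft, Ridgeback Foods Corp, Sable Materials SA, Selkirk SA, Stratus Partners Sdn Bhd

Priya holds 45% of Stratus, so Priya controls Stratus.
Priya holds 75% of Ridgeback, so Priya controls Ridgeback.
Ridgeback holds 72% of Fennick, so Priya controls Fennick.
Priya and Stratus and Ridgeback together hold 56% + 15% + 29% = 100% of Ardent, so Priya controls Ardent.
Ardent holds 78% of Redfern, so Priya controls Redfern.
Ridgeback and Stratus together hold 9% + 91% = 100% of Arbor, so Priya controls Arbor.
Priya and Redfern together hold 15% + 44% = 59% of Crestway, so Priya controls Crestway.
Stratus holds 100% of Selkirk, so Priya controls Selkirk.
Arbor and Fennick together hold 35% + 35% = 70% of Kestrel, so Priya controls Kestrel.
Crestway and Stratus together hold 65% + 16% = 81% of Sable, so Priya controls Sable.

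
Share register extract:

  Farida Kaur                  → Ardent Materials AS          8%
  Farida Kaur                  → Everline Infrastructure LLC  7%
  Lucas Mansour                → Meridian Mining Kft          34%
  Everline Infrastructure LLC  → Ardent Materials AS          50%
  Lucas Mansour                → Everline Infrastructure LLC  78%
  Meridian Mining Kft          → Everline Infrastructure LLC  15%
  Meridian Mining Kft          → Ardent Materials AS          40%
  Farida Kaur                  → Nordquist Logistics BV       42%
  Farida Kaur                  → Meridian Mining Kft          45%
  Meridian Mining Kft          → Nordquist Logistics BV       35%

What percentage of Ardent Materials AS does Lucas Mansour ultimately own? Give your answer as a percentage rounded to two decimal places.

Lucas reaches Ardent along 3 paths.
Via Meridian: 34% × 40% = 13.6%.
Via Everline: 78% × 50% = 39%.
Via Meridian → Everline: 34% × 15% × 50% = 2.55%.
Total: 13.6% + 39% + 2.55% = 55.15%.

55.15%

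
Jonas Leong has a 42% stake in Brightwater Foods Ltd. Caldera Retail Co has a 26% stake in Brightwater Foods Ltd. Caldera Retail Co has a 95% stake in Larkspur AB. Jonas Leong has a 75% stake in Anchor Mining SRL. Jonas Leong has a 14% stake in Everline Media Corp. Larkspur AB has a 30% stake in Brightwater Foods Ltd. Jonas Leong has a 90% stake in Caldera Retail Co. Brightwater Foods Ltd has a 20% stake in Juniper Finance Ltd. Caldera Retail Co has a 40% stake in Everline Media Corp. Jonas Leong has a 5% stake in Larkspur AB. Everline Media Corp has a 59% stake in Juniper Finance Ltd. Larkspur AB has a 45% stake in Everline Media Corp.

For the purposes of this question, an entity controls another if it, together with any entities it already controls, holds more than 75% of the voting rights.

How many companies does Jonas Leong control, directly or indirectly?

Jonas holds 90% of Caldera, so Jonas controls Caldera.
Caldera and Jonas together hold 95% + 5% = 100% of Larkspur, so Jonas controls Larkspur.
Larkspur and Jonas and Caldera together hold 45% + 14% + 40% = 99% of Everline, so Jonas controls Everline.
Larkspur and Jonas and Caldera together hold 30% + 42% + 26% = 98% of Brightwater, so Jonas controls Brightwater.
Brightwater and Everline together hold 20% + 59% = 79% of Juniper, so Jonas controls Juniper.
No other company's threshold is met.
Jonas controls 5 companies.

5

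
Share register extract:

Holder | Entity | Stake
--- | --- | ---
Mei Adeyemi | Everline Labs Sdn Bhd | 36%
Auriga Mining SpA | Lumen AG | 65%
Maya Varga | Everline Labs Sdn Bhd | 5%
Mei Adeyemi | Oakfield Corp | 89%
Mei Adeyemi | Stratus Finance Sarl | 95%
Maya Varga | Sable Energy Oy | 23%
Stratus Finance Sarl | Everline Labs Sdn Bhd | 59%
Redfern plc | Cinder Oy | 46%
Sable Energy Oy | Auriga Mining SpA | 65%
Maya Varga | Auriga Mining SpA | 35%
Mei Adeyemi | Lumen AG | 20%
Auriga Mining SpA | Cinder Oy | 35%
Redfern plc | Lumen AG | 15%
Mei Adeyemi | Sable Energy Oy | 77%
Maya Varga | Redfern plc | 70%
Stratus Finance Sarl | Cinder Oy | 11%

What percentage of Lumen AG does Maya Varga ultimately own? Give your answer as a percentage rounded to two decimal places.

Maya reaches Lumen along 3 paths.
Via Auriga: 35% × 65% = 22.75%.
Via Sable → Auriga: 23% × 65% × 65% = 9.7175%.
Via Redfern: 70% × 15% = 10.5%.
Total: 22.75% + 9.7175% + 10.5% = 42.9675%.
Rounded: 42.97%.

42.97%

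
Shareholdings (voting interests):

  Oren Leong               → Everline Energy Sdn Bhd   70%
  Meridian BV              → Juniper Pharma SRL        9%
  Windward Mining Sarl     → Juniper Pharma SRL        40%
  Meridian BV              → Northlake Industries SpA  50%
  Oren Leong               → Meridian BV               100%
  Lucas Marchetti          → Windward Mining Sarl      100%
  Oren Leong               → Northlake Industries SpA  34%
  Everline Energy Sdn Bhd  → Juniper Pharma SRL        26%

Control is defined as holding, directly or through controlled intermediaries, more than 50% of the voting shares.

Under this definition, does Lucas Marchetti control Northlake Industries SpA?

No

Lucas holds 100% of Windward, so Lucas controls Windward.
Neither Lucas nor any entity Lucas controls holds any voting interest in Northlake.
So Lucas does not control Northlake.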